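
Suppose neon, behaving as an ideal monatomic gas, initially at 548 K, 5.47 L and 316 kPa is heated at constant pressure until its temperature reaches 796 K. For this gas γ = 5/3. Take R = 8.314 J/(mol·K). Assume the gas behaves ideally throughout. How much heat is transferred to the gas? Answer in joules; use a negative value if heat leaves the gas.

1960 J

n = P₁V₁/(RT₁) = 316×5.47/(8.314×548) = 0.379 mol.
Isobaric: P stays 316 kPa; V/T = const ⇒ T₂ = 796 K, V₂ = 7.95 L.
W = PΔV = 316×(7.95−5.47) kPa·L = 782 J.
ΔU = nCvΔT = 0.379×12.5×(796−548) = 1170 J.
Q = ΔU + W = nCpΔT = 1960 J.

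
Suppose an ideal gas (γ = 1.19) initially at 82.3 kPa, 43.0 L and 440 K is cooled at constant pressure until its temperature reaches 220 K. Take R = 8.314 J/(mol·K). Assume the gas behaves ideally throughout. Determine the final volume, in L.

Isobaric: P stays 82.3 kPa; V/T = const ⇒ T₂ = 220 K, V₂ = 21.5 L.

21.5 L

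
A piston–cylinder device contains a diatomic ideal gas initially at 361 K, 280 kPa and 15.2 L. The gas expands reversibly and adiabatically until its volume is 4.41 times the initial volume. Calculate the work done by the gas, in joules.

n = P₁V₁/(RT₁) = 280×15.2/(8.314×361) = 1.42 mol.
Adiabatic: TV^(γ−1) = const ⇒ T₂ = 361×(0.227)^0.400 = 199 K; PV^γ = const ⇒ P₂ = 35.1 kPa.
ΔU = nCvΔT = 1.42×20.8×(199−361) = -4760 J.
Q = 0 for an adiabatic process, so W = −ΔU = 4760 J.

4760 J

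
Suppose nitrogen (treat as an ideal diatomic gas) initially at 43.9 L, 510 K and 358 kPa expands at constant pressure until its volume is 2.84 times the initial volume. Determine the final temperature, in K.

Isobaric: P stays 358 kPa; V/T = const ⇒ T₂ = 1450 K, V₂ = 125 L.

1450 K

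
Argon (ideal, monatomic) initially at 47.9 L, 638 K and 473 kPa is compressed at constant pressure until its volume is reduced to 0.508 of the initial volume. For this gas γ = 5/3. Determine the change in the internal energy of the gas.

n = P₁V₁/(RT₁) = 473×47.9/(8.314×638) = 4.27 mol.
Isobaric: P stays 473 kPa; V/T = const ⇒ T₂ = 324 K, V₂ = 24.3 L.
For an ideal gas ΔU = nCvΔT with Cv = (3/2)R = 12.5 J/(mol·K).
ΔU = 4.27×12.5×(324−638) = -16700 J.

-16700 J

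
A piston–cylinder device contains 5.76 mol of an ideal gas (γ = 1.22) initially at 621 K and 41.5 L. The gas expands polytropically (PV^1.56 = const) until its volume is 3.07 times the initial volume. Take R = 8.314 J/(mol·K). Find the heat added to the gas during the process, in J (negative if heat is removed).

P₁ = nRT₁/V₁ = 5.76×8.314×621/41.5 = 717 kPa.
Polytropic n=1.56: T₂ = T₁(V₁/V₂)^(n−1) = 621×(0.326)^0.56 = 331 K; P₂ = P₁(V₁/V₂)^n = 125 kPa.
W = (P₁V₁−P₂V₂)/(n−1) = (717×41.5−125×127)/0.56 = 24800 J.
ΔU = nCvΔT = 5.76×37.8×(331−621) = -63000 J.
Q = ΔU + W = -38300 J.

-38300 J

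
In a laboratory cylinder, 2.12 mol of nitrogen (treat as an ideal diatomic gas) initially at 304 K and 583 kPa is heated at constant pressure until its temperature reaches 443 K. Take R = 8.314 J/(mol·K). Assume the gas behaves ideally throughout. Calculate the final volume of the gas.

13.4 L

V₁ = nRT₁/P₁ = 2.12×8.314×304/583 = 9.19 L.
Isobaric: P stays 583 kPa; V/T = const ⇒ T₂ = 443 K, V₂ = 13.4 L.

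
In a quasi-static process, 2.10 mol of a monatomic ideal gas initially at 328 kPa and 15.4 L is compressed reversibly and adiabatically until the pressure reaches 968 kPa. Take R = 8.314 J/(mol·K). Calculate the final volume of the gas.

8.04 L

T₁ = P₁V₁/(nR) = 328×15.4/(2.10×8.314) = 289 K.
Adiabatic: T₂/T₁ = (P₂/P₁)^((γ−1)/γ) ⇒ T₂ = 289×(2.95)^0.400 = 446 K; V₂ = 8.04 L.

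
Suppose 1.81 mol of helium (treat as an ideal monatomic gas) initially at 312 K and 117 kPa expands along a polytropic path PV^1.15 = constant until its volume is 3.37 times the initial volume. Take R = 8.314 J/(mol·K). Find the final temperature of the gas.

V₁ = nRT₁/P₁ = 1.81×8.314×312/117 = 40.1 L.
Polytropic n=1.15: T₂ = T₁(V₁/V₂)^(n−1) = 312×(0.297)^0.15 = 260 K; P₂ = P₁(V₁/V₂)^n = 28.9 kPa.

260 K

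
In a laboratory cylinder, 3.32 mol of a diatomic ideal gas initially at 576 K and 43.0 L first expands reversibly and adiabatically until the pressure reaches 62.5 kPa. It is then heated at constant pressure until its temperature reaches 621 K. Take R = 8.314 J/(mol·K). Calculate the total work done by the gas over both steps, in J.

23400 J

P₁ = nRT₁/V₁ = 3.32×8.314×576/43.0 = 370 kPa.
Step 1 — Adiabatic: T₂/T₁ = (P₂/P₁)^((γ−1)/γ) ⇒ T₂ = 576×(0.169)^0.286 = 347 K; V₂ = 153 L.
ΔU = nCvΔT = 3.32×20.8×(347−576) = -15800 J.
Q = 0 for an adiabatic process, so W = −ΔU = 15800 J.
State after step 1: P = 62.5 kPa, V = 153 L, T = 347 K.
Step 2 — Isobaric: P stays 62.5 kPa; V/T = const ⇒ T₂ = 621 K, V₂ = 274 L.
W = PΔV = 62.5×(274−153) kPa·L = 7570 J.
ΔU = nCvΔT = 3.32×20.8×(621−347) = 18900 J.
Q = ΔU + W = nCpΔT = 26500 J.
Net over both steps: W = 23400 J, Q = 26500 J, ΔU = 3110 J.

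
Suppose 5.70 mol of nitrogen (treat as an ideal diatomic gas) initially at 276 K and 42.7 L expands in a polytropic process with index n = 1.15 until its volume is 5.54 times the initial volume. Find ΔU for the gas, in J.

-7410 J

P₁ = nRT₁/V₁ = 5.70×8.314×276/42.7 = 306 kPa.
Polytropic n=1.15: T₂ = T₁(V₁/V₂)^(n−1) = 276×(0.181)^0.15 = 213 K; P₂ = P₁(V₁/V₂)^n = 42.8 kPa.
For an ideal gas ΔU = nCvΔT with Cv = (5/2)R = 20.8 J/(mol·K).
ΔU = 5.70×20.8×(213−276) = -7410 J.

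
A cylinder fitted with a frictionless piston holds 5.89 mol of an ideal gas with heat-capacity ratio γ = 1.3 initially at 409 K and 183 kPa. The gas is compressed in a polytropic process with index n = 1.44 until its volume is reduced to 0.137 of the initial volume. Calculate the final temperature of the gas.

981 K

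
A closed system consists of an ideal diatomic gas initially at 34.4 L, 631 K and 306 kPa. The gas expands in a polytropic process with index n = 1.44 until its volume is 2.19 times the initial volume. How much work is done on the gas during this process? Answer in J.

n = P₁V₁/(RT₁) = 306×34.4/(8.314×631) = 2.01 mol.
Polytropic n=1.44: T₂ = T₁(V₁/V₂)^(n−1) = 631×(0.457)^0.44 = 447 K; P₂ = P₁(V₁/V₂)^n = 99.0 kPa.
W = (P₁V₁−P₂V₂)/(n−1) = (306×34.4−99.0×75.3)/0.44 = 6980 J.
Work done on the gas = −W_by = -6980 J.

-6980 J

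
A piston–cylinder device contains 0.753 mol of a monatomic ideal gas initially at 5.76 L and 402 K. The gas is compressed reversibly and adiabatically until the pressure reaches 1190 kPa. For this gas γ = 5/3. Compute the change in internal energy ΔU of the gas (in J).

1860 J

P₁ = nRT₁/V₁ = 0.753×8.314×402/5.76 = 437 kPa.
Adiabatic: T₂/T₁ = (P₂/P₁)^((γ−1)/γ) ⇒ T₂ = 402×(2.72)^0.400 = 600 K; V₂ = 3.16 L.
For an ideal gas ΔU = nCvΔT with Cv = (3/2)R = 12.5 J/(mol·K).
ΔU = 0.753×12.5×(600−402) = 1860 J.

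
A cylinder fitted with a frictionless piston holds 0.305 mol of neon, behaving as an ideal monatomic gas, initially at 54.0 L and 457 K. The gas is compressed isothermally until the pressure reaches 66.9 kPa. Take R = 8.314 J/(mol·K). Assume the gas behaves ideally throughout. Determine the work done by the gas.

-1320 J

P₁ = nRT₁/V₁ = 0.305×8.314×457/54.0 = 21.5 kPa.
Isothermal: T stays 457 K; PV = const ⇒ V₂ = 17.3 L, P₂ = 66.9 kPa.
W = nRT ln(V₂/V₁) = 0.305×8.314×457×ln(0.321) = -1320 J.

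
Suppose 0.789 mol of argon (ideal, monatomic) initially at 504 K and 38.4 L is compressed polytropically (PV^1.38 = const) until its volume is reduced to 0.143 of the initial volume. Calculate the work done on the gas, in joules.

9520 J

P₁ = nRT₁/V₁ = 0.789×8.314×504/38.4 = 86.1 kPa.
Polytropic n=1.38: T₂ = T₁(V₁/V₂)^(n−1) = 504×(6.99)^0.38 = 1060 K; P₂ = P₁(V₁/V₂)^n = 1260 kPa.
W = (P₁V₁−P₂V₂)/(n−1) = (86.1×38.4−1260×5.49)/0.38 = -9520 J.
Work done on the gas = −W_by = 9520 J.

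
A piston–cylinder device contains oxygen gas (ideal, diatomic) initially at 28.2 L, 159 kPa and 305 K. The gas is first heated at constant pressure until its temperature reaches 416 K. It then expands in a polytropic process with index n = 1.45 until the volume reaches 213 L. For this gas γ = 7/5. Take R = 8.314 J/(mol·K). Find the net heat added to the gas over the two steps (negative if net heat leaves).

4800 J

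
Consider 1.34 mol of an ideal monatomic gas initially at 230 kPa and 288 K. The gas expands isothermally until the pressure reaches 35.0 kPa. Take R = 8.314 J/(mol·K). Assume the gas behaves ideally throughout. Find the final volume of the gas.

V₁ = nRT₁/P₁ = 1.34×8.314×288/230 = 14.0 L.
Isothermal: T stays 288 K; PV = const ⇒ V₂ = 91.7 L, P₂ = 35.0 kPa.

91.7 L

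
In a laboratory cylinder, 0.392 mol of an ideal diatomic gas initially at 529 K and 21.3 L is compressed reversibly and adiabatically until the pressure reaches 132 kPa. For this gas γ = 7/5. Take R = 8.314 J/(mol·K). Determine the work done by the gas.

P₁ = nRT₁/V₁ = 0.392×8.314×529/21.3 = 80.9 kPa.
Adiabatic: T₂/T₁ = (P₂/P₁)^((γ−1)/γ) ⇒ T₂ = 529×(1.63)^0.286 = 608 K; V₂ = 15.0 L.
ΔU = nCvΔT = 0.392×20.8×(608−529) = 646 J.
Q = 0 for an adiabatic process, so W = −ΔU = -646 J.

-646 J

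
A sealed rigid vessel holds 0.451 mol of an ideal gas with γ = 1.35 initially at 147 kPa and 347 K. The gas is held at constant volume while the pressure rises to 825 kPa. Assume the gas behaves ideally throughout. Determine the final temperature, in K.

1950 K

V₁ = nRT₁/P₁ = 0.451×8.314×347/147 = 8.85 L.
Isochoric: V stays 8.85 L; P/T = const ⇒ T₂ = 1950 K, P₂ = 825 kPa.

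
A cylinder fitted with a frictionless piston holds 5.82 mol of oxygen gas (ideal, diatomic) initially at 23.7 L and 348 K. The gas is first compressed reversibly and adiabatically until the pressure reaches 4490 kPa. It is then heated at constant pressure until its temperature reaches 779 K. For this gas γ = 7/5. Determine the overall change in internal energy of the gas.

P₁ = nRT₁/V₁ = 5.82×8.314×348/23.7 = 710 kPa.
Step 1 — Adiabatic: T₂/T₁ = (P₂/P₁)^((γ−1)/γ) ⇒ T₂ = 348×(6.32)^0.286 = 589 K; V₂ = 6.35 L.
ΔU = nCvΔT = 5.82×20.8×(589−348) = 29200 J.
Q = 0 for an adiabatic process, so W = −ΔU = -29200 J.
State after step 1: P = 4490 kPa, V = 6.35 L, T = 589 K.
Step 2 — Isobaric: P stays 4490 kPa; V/T = const ⇒ T₂ = 779 K, V₂ = 8.40 L.
W = PΔV = 4490×(8.40−6.35) kPa·L = 9180 J.
ΔU = nCvΔT = 5.82×20.8×(779−589) = 22900 J.
Q = ΔU + W = nCpΔT = 32100 J.
Net over both steps: W = -20000 J, Q = 32100 J, ΔU = 52100 J.

52100 J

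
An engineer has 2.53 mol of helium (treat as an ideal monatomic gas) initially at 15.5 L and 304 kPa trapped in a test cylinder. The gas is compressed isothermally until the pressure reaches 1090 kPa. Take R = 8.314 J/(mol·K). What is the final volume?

4.32 L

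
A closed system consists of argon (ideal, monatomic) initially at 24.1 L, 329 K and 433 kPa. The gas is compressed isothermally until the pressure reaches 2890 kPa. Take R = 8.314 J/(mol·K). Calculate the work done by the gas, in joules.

n = P₁V₁/(RT₁) = 433×24.1/(8.314×329) = 3.82 mol.
Isothermal: T stays 329 K; PV = const ⇒ V₂ = 3.61 L, P₂ = 2890 kPa.
W = nRT ln(V₂/V₁) = 3.82×8.314×329×ln(0.150) = -19800 J.

-19800 J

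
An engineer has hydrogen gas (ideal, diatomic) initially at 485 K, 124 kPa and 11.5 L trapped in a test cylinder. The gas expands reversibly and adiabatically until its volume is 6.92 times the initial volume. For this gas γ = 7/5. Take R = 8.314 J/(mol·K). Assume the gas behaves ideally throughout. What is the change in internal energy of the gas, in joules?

-1920 J

n = P₁V₁/(RT₁) = 124×11.5/(8.314×485) = 0.354 mol.
Adiabatic: TV^(γ−1) = const ⇒ T₂ = 485×(0.145)^0.400 = 224 K; PV^γ = const ⇒ P₂ = 8.27 kPa.
For an ideal gas ΔU = nCvΔT with Cv = (5/2)R = 20.8 J/(mol·K).
ΔU = 0.354×20.8×(224−485) = -1920 J.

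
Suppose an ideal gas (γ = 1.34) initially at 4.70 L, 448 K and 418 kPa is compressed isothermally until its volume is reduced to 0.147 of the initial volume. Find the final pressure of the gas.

2840 kPa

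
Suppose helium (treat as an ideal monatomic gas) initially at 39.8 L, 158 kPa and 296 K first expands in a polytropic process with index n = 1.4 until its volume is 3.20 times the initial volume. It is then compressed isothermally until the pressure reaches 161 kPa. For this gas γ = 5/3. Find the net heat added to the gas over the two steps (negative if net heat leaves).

-4170 J

n = P₁V₁/(RT₁) = 158×39.8/(8.314×296) = 2.56 mol.
Step 1 — Polytropic n=1.4: T₂ = T₁(V₁/V₂)^(n−1) = 296×(0.312)^0.40 = 186 K; P₂ = P₁(V₁/V₂)^n = 31.0 kPa.
W = (P₁V₁−P₂V₂)/(n−1) = (158×39.8−31.0×127)/0.40 = 5850 J.
ΔU = nCvΔT = 2.56×12.5×(186−296) = -3510 J.
Q = ΔU + W = 2340 J.
State after step 1: P = 31.0 kPa, V = 127 L, T = 186 K.
Step 2 — Isothermal: T stays 186 K; PV = const ⇒ V₂ = 24.5 L, P₂ = 161 kPa.
ΔU = 0 (ideal gas, T constant).
W = nRT ln(V₂/V₁) = 2.56×8.314×186×ln(0.193) = -6500 J.
Q = ΔU + W = -6500 J.
Net over both steps: W = -656 J, Q = -4170 J, ΔU = -3510 J.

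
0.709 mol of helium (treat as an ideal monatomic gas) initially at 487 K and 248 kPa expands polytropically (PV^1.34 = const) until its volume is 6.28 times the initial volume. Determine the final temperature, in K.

V₁ = nRT₁/P₁ = 0.709×8.314×487/248 = 11.6 L.
Polytropic n=1.34: T₂ = T₁(V₁/V₂)^(n−1) = 487×(0.159)^0.34 = 261 K; P₂ = P₁(V₁/V₂)^n = 21.1 kPa.

261 K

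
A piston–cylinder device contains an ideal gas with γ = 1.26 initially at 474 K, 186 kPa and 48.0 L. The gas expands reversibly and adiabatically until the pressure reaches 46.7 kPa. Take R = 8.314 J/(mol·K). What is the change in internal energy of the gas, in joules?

n = P₁V₁/(RT₁) = 186×48.0/(8.314×474) = 2.27 mol.
Adiabatic: T₂/T₁ = (P₂/P₁)^((γ−1)/γ) ⇒ T₂ = 474×(0.251)^0.206 = 356 K; V₂ = 144 L.
For an ideal gas ΔU = nCvΔT with Cv = R/(γ−1) = 32.0 J/(mol·K).
ΔU = 2.27×32.0×(356−474) = -8520 J.

-8520 J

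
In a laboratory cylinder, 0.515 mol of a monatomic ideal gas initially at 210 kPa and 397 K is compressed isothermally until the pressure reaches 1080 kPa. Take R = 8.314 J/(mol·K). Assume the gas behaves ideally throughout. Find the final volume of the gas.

V₁ = nRT₁/P₁ = 0.515×8.314×397/210 = 8.09 L.
Isothermal: T stays 397 K; PV = const ⇒ V₂ = 1.57 L, P₂ = 1080 kPa.

1.57 L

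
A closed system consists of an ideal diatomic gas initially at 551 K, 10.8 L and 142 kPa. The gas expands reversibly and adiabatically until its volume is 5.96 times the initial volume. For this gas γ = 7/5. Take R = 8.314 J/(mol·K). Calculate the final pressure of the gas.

Adiabatic: TV^(γ−1) = const ⇒ T₂ = 551×(0.168)^0.400 = 270 K; PV^γ = const ⇒ P₂ = 11.7 kPa.

11.7 kPa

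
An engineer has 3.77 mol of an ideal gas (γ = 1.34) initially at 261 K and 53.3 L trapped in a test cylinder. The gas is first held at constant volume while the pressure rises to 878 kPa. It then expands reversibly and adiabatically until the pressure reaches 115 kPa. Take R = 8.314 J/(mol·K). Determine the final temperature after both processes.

P₁ = nRT₁/V₁ = 3.77×8.314×261/53.3 = 153 kPa.
Step 1 — Isochoric: V stays 53.3 L; P/T = const ⇒ T₂ = 1490 K, P₂ = 878 kPa.
W = 0 (no volume change).
ΔU = nCvΔT = 3.77×24.5×(1490−261) = 114000 J.
Q = ΔU = 114000 J.
State after step 1: P = 878 kPa, V = 53.3 L, T = 1490 K.
Step 2 — Adiabatic: T₂/T₁ = (P₂/P₁)^((γ−1)/γ) ⇒ T₂ = 1490×(0.131)^0.254 = 891 K; V₂ = 243 L.
ΔU = nCvΔT = 3.77×24.5×(891−1490) = -55500 J.
Q = 0 for an adiabatic process, so W = −ΔU = 55500 J.
Net over both steps: W = 55500 J, Q = 114000 J, ΔU = 58100 J.

891 K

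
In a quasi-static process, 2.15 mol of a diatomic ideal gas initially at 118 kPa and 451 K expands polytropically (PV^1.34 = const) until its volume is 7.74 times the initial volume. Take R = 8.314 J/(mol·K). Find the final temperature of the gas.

V₁ = nRT₁/P₁ = 2.15×8.314×451/118 = 68.3 L.
Polytropic n=1.34: T₂ = T₁(V₁/V₂)^(n−1) = 451×(0.129)^0.34 = 225 K; P₂ = P₁(V₁/V₂)^n = 7.60 kPa.

225 K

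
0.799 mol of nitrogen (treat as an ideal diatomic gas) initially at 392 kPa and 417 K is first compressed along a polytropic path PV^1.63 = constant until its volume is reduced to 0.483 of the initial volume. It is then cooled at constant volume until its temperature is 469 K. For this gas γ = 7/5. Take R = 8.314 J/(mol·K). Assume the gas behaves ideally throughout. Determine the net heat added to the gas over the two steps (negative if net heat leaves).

V₁ = nRT₁/P₁ = 0.799×8.314×417/392 = 7.07 L.
Step 1 — Polytropic n=1.63: T₂ = T₁(V₁/V₂)^(n−1) = 417×(2.07)^0.63 = 660 K; P₂ = P₁(V₁/V₂)^n = 1280 kPa.
W = (P₁V₁−P₂V₂)/(n−1) = (392×7.07−1280×3.41)/0.63 = -2560 J.
ΔU = nCvΔT = 0.799×20.8×(660−417) = 4030 J.
Q = ΔU + W = 1470 J.
State after step 1: P = 1280 kPa, V = 3.41 L, T = 660 K.
Step 2 — Isochoric: V stays 3.41 L; P/T = const ⇒ T₂ = 469 K, P₂ = 913 kPa.
W = 0 (no volume change).
ΔU = nCvΔT = 0.799×20.8×(469−660) = -3160 J.
Q = ΔU = -3160 J.
Net over both steps: W = -2560 J, Q = -1690 J, ΔU = 864 J.

-1690 J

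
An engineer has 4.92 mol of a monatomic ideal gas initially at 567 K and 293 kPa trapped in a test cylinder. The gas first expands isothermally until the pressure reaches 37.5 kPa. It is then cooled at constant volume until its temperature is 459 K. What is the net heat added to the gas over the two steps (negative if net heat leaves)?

41100 J

V₁ = nRT₁/P₁ = 4.92×8.314×567/293 = 79.2 L.
Step 1 — Isothermal: T stays 567 K; PV = const ⇒ V₂ = 618 L, P₂ = 37.5 kPa.
ΔU = 0 (ideal gas, T constant).
W = nRT ln(V₂/V₁) = 4.92×8.314×567×ln(7.81) = 47700 J.
Q = ΔU + W = 47700 J.
State after step 1: P = 37.5 kPa, V = 618 L, T = 567 K.
Step 2 — Isochoric: V stays 618 L; P/T = const ⇒ T₂ = 459 K, P₂ = 30.4 kPa.
W = 0 (no volume change).
ΔU = nCvΔT = 4.92×12.5×(459−567) = -6630 J.
Q = ΔU = -6630 J.
Net over both steps: W = 47700 J, Q = 41100 J, ΔU = -6630 J.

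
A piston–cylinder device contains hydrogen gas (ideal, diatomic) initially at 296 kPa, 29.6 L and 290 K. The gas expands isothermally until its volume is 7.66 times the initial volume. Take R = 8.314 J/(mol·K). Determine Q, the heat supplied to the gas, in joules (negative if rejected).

17800 J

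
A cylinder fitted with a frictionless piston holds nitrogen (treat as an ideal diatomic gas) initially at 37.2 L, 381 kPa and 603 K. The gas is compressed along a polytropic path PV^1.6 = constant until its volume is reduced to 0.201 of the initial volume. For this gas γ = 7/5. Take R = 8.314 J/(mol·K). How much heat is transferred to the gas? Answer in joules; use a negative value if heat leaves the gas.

n = P₁V₁/(RT₁) = 381×37.2/(8.314×603) = 2.83 mol.
Polytropic n=1.6: T₂ = T₁(V₁/V₂)^(n−1) = 603×(4.98)^0.60 = 1580 K; P₂ = P₁(V₁/V₂)^n = 4960 kPa.
W = (P₁V₁−P₂V₂)/(n−1) = (381×37.2−4960×7.48)/0.60 = -38200 J.
ΔU = nCvΔT = 2.83×20.8×(1580−603) = 57400 J.
Q = ΔU + W = 19100 J.

19100 J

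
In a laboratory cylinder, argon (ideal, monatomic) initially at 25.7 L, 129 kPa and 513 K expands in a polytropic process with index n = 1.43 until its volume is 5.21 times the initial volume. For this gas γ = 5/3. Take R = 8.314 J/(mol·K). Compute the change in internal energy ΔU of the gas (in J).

n = P₁V₁/(RT₁) = 129×25.7/(8.314×513) = 0.777 mol.
Polytropic n=1.43: T₂ = T₁(V₁/V₂)^(n−1) = 513×(0.192)^0.43 = 252 K; P₂ = P₁(V₁/V₂)^n = 12.2 kPa.
For an ideal gas ΔU = nCvΔT with Cv = (3/2)R = 12.5 J/(mol·K).
ΔU = 0.777×12.5×(252−513) = -2530 J.

-2530 J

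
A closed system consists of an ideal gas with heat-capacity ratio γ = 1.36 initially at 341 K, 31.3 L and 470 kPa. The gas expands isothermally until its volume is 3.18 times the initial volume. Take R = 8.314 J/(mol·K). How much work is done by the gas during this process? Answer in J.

n = P₁V₁/(RT₁) = 470×31.3/(8.314×341) = 5.19 mol.
Isothermal: T stays 341 K; PV = const ⇒ V₂ = 99.5 L, P₂ = 148 kPa.
W = nRT ln(V₂/V₁) = 5.19×8.314×341×ln(3.18) = 17000 J.

17000 J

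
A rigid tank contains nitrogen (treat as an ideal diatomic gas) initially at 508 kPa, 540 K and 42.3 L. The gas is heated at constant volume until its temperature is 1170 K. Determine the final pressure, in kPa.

Isochoric: V stays 42.3 L; P/T = const ⇒ T₂ = 1170 K, P₂ = 1100 kPa.

1100 kPa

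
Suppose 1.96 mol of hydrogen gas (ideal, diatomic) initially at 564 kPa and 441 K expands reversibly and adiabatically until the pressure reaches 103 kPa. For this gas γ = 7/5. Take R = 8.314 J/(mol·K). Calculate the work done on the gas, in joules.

-6910 J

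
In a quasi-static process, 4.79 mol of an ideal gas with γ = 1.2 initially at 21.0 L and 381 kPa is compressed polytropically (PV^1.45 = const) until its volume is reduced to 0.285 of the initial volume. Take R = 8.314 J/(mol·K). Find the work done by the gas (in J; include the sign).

T₁ = P₁V₁/(nR) = 381×21.0/(4.79×8.314) = 201 K.
Polytropic n=1.45: T₂ = T₁(V₁/V₂)^(n−1) = 201×(3.51)^0.45 = 353 K; P₂ = P₁(V₁/V₂)^n = 2350 kPa.
W = (P₁V₁−P₂V₂)/(n−1) = (381×21.0−2350×5.98)/0.45 = -13500 J.

-13500 J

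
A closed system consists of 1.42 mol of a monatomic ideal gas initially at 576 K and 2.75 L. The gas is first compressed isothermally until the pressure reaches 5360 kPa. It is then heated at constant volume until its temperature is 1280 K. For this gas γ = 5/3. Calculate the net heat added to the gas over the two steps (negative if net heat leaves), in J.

7210 J

P₁ = nRT₁/V₁ = 1.42×8.314×576/2.75 = 2470 kPa.
Step 1 — Isothermal: T stays 576 K; PV = const ⇒ V₂ = 1.27 L, P₂ = 5360 kPa.
ΔU = 0 (ideal gas, T constant).
W = nRT ln(V₂/V₁) = 1.42×8.314×576×ln(0.461) = -5260 J.
Q = ΔU + W = -5260 J.
State after step 1: P = 5360 kPa, V = 1.27 L, T = 576 K.
Step 2 — Isochoric: V stays 1.27 L; P/T = const ⇒ T₂ = 1280 K, P₂ = 11900 kPa.
W = 0 (no volume change).
ΔU = nCvΔT = 1.42×12.5×(1280−576) = 12500 J.
Q = ΔU = 12500 J.
Net over both steps: W = -5260 J, Q = 7210 J, ΔU = 12500 J.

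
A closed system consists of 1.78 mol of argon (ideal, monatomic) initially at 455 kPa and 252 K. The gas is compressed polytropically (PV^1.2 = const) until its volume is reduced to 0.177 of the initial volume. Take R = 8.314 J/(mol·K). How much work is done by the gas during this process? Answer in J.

-7720 J

V₁ = nRT₁/P₁ = 1.78×8.314×252/455 = 8.20 L.
Polytropic n=1.2: T₂ = T₁(V₁/V₂)^(n−1) = 252×(5.65)^0.20 = 356 K; P₂ = P₁(V₁/V₂)^n = 3630 kPa.
W = (P₁V₁−P₂V₂)/(n−1) = (455×8.20−3630×1.45)/0.20 = -7720 J.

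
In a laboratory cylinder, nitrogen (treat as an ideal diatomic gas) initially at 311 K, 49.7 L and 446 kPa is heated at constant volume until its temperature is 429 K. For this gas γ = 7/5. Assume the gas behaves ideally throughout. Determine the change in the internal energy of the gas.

n = P₁V₁/(RT₁) = 446×49.7/(8.314×311) = 8.57 mol.
Isochoric: V stays 49.7 L; P/T = const ⇒ T₂ = 429 K, P₂ = 615 kPa.
For an ideal gas ΔU = nCvΔT with Cv = (5/2)R = 20.8 J/(mol·K).
ΔU = 8.57×20.8×(429−311) = 21000 J.

21000 J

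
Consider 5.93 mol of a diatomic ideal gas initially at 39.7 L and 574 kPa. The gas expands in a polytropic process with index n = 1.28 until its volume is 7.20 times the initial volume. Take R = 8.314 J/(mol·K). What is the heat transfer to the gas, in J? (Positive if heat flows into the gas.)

10400 J

T₁ = P₁V₁/(nR) = 574×39.7/(5.93×8.314) = 462 K.
Polytropic n=1.28: T₂ = T₁(V₁/V₂)^(n−1) = 462×(0.139)^0.28 = 266 K; P₂ = P₁(V₁/V₂)^n = 45.9 kPa.
W = (P₁V₁−P₂V₂)/(n−1) = (574×39.7−45.9×286)/0.28 = 34600 J.
ΔU = nCvΔT = 5.93×20.8×(266−462) = -24200 J.
Q = ΔU + W = 10400 J.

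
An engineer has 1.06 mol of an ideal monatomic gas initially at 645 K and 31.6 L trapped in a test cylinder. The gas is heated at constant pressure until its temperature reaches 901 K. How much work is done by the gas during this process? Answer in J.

P₁ = nRT₁/V₁ = 1.06×8.314×645/31.6 = 180 kPa.
Isobaric: P stays 180 kPa; V/T = const ⇒ T₂ = 901 K, V₂ = 44.1 L.
W = PΔV = 180×(44.1−31.6) kPa·L = 2260 J.

2260 J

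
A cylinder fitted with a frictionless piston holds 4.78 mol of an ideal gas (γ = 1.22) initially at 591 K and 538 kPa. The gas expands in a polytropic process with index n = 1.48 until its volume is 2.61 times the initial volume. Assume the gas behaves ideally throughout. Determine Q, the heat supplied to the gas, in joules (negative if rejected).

-21300 J

V₁ = nRT₁/P₁ = 4.78×8.314×591/538 = 43.7 L.
Polytropic n=1.48: T₂ = T₁(V₁/V₂)^(n−1) = 591×(0.383)^0.48 = 373 K; P₂ = P₁(V₁/V₂)^n = 130 kPa.
W = (P₁V₁−P₂V₂)/(n−1) = (538×43.7−130×114)/0.48 = 18100 J.
ΔU = nCvΔT = 4.78×37.8×(373−591) = -39400 J.
Q = ΔU + W = -21300 J.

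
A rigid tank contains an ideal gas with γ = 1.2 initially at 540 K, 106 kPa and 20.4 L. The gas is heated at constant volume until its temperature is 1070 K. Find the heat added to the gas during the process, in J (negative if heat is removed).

10600 J

n = P₁V₁/(RT₁) = 106×20.4/(8.314×540) = 0.482 mol.
Isochoric: V stays 20.4 L; P/T = const ⇒ T₂ = 1070 K, P₂ = 210 kPa.
W = 0 (no volume change).
ΔU = nCvΔT = 0.482×41.6×(1070−540) = 10600 J.
Q = ΔU = 10600 J.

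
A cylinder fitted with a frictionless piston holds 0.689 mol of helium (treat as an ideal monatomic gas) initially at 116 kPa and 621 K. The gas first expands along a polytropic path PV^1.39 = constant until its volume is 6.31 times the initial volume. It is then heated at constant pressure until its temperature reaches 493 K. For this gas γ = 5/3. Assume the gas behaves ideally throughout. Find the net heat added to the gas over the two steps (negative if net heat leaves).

4660 J

V₁ = nRT₁/P₁ = 0.689×8.314×621/116 = 30.7 L.
Step 1 — Polytropic n=1.39: T₂ = T₁(V₁/V₂)^(n−1) = 621×(0.158)^0.39 = 303 K; P₂ = P₁(V₁/V₂)^n = 8.96 kPa.
W = (P₁V₁−P₂V₂)/(n−1) = (116×30.7−8.96×194)/0.39 = 4670 J.
ΔU = nCvΔT = 0.689×12.5×(303−621) = -2730 J.
Q = ΔU + W = 1940 J.
State after step 1: P = 8.96 kPa, V = 194 L, T = 303 K.
Step 2 — Isobaric: P stays 8.96 kPa; V/T = const ⇒ T₂ = 493 K, V₂ = 315 L.
W = PΔV = 8.96×(315−194) kPa·L = 1090 J.
ΔU = nCvΔT = 0.689×12.5×(493−303) = 1630 J.
Q = ΔU + W = nCpΔT = 2720 J.
Net over both steps: W = 5760 J, Q = 4660 J, ΔU = -1100 J.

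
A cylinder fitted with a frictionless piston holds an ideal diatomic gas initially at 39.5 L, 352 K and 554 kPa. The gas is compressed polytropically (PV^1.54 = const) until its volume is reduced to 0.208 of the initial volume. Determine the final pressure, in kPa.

Polytropic n=1.54: T₂ = T₁(V₁/V₂)^(n−1) = 352×(4.81)^0.54 = 822 K; P₂ = P₁(V₁/V₂)^n = 6220 kPa.

6220 kPa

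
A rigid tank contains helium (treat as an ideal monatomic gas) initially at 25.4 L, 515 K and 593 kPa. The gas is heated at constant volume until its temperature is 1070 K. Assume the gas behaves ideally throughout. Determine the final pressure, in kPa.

Isochoric: V stays 25.4 L; P/T = const ⇒ T₂ = 1070 K, P₂ = 1230 kPa.

1230 kPa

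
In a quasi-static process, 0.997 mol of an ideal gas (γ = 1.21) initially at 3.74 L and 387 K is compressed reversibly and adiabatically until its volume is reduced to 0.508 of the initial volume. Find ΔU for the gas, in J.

P₁ = nRT₁/V₁ = 0.997×8.314×387/3.74 = 858 kPa.
Adiabatic: TV^(γ−1) = const ⇒ T₂ = 387×(1.97)^0.210 = 446 K; PV^γ = const ⇒ P₂ = 1950 kPa.
For an ideal gas ΔU = nCvΔT with Cv = R/(γ−1) = 39.6 J/(mol·K).
ΔU = 0.997×39.6×(446−387) = 2330 J.

2330 J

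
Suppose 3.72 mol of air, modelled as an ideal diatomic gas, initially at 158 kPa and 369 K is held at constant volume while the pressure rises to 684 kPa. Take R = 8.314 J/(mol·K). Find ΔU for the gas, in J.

95000 J

V₁ = nRT₁/P₁ = 3.72×8.314×369/158 = 72.2 L.
Isochoric: V stays 72.2 L; P/T = const ⇒ T₂ = 1600 K, P₂ = 684 kPa.
For an ideal gas ΔU = nCvΔT with Cv = (5/2)R = 20.8 J/(mol·K).
ΔU = 3.72×20.8×(1600−369) = 95000 J.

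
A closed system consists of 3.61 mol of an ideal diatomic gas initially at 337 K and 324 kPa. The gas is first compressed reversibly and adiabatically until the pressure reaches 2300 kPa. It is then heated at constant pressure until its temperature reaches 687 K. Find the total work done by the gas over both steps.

-16100 J

V₁ = nRT₁/P₁ = 3.61×8.314×337/324 = 31.2 L.
Step 1 — Adiabatic: T₂/T₁ = (P₂/P₁)^((γ−1)/γ) ⇒ T₂ = 337×(7.10)^0.286 = 590 K; V₂ = 7.70 L.
ΔU = nCvΔT = 3.61×20.8×(590−337) = 19000 J.
Q = 0 for an adiabatic process, so W = −ΔU = -19000 J.
State after step 1: P = 2300 kPa, V = 7.70 L, T = 590 K.
Step 2 — Isobaric: P stays 2300 kPa; V/T = const ⇒ T₂ = 687 K, V₂ = 8.96 L.
W = PΔV = 2300×(8.96−7.70) kPa·L = 2910 J.
ΔU = nCvΔT = 3.61×20.8×(687−590) = 7280 J.
Q = ΔU + W = nCpΔT = 10200 J.
Net over both steps: W = -16100 J, Q = 10200 J, ΔU = 26300 J.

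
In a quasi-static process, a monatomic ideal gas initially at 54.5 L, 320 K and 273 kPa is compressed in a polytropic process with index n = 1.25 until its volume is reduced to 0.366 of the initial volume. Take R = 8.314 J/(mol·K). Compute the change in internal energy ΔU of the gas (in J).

6380 J

n = P₁V₁/(RT₁) = 273×54.5/(8.314×320) = 5.59 mol.
Polytropic n=1.25: T₂ = T₁(V₁/V₂)^(n−1) = 320×(2.73)^0.25 = 411 K; P₂ = P₁(V₁/V₂)^n = 959 kPa.
For an ideal gas ΔU = nCvΔT with Cv = (3/2)R = 12.5 J/(mol·K).
ΔU = 5.59×12.5×(411−320) = 6380 J.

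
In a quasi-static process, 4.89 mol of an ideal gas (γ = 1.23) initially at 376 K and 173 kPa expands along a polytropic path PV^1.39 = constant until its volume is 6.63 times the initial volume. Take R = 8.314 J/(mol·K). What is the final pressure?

V₁ = nRT₁/P₁ = 4.89×8.314×376/173 = 88.4 L.
Polytropic n=1.39: T₂ = T₁(V₁/V₂)^(n−1) = 376×(0.151)^0.39 = 180 K; P₂ = P₁(V₁/V₂)^n = 12.5 kPa.

12.5 kPa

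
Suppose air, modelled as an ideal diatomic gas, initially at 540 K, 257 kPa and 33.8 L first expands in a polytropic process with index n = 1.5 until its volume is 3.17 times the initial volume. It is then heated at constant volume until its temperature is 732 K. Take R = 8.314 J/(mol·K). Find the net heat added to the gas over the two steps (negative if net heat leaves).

15300 J

n = P₁V₁/(RT₁) = 257×33.8/(8.314×540) = 1.93 mol.
Step 1 — Polytropic n=1.5: T₂ = T₁(V₁/V₂)^(n−1) = 540×(0.315)^0.50 = 303 K; P₂ = P₁(V₁/V₂)^n = 45.5 kPa.
W = (P₁V₁−P₂V₂)/(n−1) = (257×33.8−45.5×107)/0.50 = 7620 J.
ΔU = nCvΔT = 1.93×20.8×(303−540) = -9520 J.
Q = ΔU + W = -1900 J.
State after step 1: P = 45.5 kPa, V = 107 L, T = 303 K.
Step 2 — Isochoric: V stays 107 L; P/T = const ⇒ T₂ = 732 K, P₂ = 110 kPa.
W = 0 (no volume change).
ΔU = nCvΔT = 1.93×20.8×(732−303) = 17200 J.
Q = ΔU = 17200 J.
Net over both steps: W = 7620 J, Q = 15300 J, ΔU = 7720 J.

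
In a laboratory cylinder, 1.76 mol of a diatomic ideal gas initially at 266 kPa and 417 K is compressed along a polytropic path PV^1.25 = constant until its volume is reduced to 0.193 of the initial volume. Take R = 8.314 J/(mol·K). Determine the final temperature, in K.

V₁ = nRT₁/P₁ = 1.76×8.314×417/266 = 22.9 L.
Polytropic n=1.25: T₂ = T₁(V₁/V₂)^(n−1) = 417×(5.18)^0.25 = 629 K; P₂ = P₁(V₁/V₂)^n = 2080 kPa.

629 K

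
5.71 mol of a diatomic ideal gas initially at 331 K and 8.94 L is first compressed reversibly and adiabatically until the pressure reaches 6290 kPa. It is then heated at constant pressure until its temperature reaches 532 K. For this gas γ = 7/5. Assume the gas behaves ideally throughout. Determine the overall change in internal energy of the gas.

23900 J

P₁ = nRT₁/V₁ = 5.71×8.314×331/8.94 = 1760 kPa.
Step 1 — Adiabatic: T₂/T₁ = (P₂/P₁)^((γ−1)/γ) ⇒ T₂ = 331×(3.58)^0.286 = 476 K; V₂ = 3.60 L.
ΔU = nCvΔT = 5.71×20.8×(476−331) = 17300 J.
Q = 0 for an adiabatic process, so W = −ΔU = -17300 J.
State after step 1: P = 6290 kPa, V = 3.60 L, T = 476 K.
Step 2 — Isobaric: P stays 6290 kPa; V/T = const ⇒ T₂ = 532 K, V₂ = 4.02 L.
W = PΔV = 6290×(4.02−3.60) kPa·L = 2640 J.
ΔU = nCvΔT = 5.71×20.8×(532−476) = 6590 J.
Q = ΔU + W = nCpΔT = 9230 J.
Net over both steps: W = -14600 J, Q = 9230 J, ΔU = 23900 J.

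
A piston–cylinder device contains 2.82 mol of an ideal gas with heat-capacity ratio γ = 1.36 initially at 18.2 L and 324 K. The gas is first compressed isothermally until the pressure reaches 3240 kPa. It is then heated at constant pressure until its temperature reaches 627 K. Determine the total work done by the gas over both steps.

-8460 J

P₁ = nRT₁/V₁ = 2.82×8.314×324/18.2 = 417 kPa.
Step 1 — Isothermal: T stays 324 K; PV = const ⇒ V₂ = 2.34 L, P₂ = 3240 kPa.
ΔU = 0 (ideal gas, T constant).
W = nRT ln(V₂/V₁) = 2.82×8.314×324×ln(0.129) = -15600 J.
Q = ΔU + W = -15600 J.
State after step 1: P = 3240 kPa, V = 2.34 L, T = 324 K.
Step 2 — Isobaric: P stays 3240 kPa; V/T = const ⇒ T₂ = 627 K, V₂ = 4.54 L.
W = PΔV = 3240×(4.54−2.34) kPa·L = 7100 J.
ΔU = nCvΔT = 2.82×23.1×(627−324) = 19700 J.
Q = ΔU + W = nCpΔT = 26800 J.
Net over both steps: W = -8460 J, Q = 11300 J, ΔU = 19700 J.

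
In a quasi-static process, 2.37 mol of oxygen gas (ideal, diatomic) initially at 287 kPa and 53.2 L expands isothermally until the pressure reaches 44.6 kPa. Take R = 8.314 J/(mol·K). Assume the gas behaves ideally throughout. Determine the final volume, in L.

T₁ = P₁V₁/(nR) = 287×53.2/(2.37×8.314) = 775 K.
Isothermal: T stays 775 K; PV = const ⇒ V₂ = 342 L, P₂ = 44.6 kPa.

342 L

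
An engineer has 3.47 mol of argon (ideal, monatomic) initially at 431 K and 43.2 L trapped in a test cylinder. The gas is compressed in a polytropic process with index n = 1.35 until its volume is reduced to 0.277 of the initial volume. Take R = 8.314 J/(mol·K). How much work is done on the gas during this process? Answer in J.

P₁ = nRT₁/V₁ = 3.47×8.314×431/43.2 = 288 kPa.
Polytropic n=1.35: T₂ = T₁(V₁/V₂)^(n−1) = 431×(3.61)^0.35 = 675 K; P₂ = P₁(V₁/V₂)^n = 1630 kPa.
W = (P₁V₁−P₂V₂)/(n−1) = (288×43.2−1630×12.0)/0.35 = -20200 J.
Work done on the gas = −W_by = 20200 J.

20200 J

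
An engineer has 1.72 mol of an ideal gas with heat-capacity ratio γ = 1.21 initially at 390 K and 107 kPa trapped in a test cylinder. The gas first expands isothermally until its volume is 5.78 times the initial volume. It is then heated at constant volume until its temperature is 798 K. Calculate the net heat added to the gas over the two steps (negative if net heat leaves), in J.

37600 J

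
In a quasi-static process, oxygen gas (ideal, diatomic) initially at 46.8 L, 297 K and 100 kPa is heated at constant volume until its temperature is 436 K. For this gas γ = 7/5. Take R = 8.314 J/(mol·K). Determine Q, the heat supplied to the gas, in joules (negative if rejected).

5480 J

n = P₁V₁/(RT₁) = 100×46.8/(8.314×297) = 1.90 mol.
Isochoric: V stays 46.8 L; P/T = const ⇒ T₂ = 436 K, P₂ = 147 kPa.
W = 0 (no volume change).
ΔU = nCvΔT = 1.90×20.8×(436−297) = 5480 J.
Q = ΔU = 5480 J.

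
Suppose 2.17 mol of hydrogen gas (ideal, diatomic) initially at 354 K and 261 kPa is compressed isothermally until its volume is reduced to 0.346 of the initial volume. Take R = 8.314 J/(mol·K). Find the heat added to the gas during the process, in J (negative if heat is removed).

V₁ = nRT₁/P₁ = 2.17×8.314×354/261 = 24.5 L.
Isothermal: T stays 354 K; PV = const ⇒ V₂ = 8.47 L, P₂ = 754 kPa.
ΔU = 0 (ideal gas, T constant).
W = nRT ln(V₂/V₁) = 2.17×8.314×354×ln(0.346) = -6780 J.
Q = ΔU + W = -6780 J.

-6780 J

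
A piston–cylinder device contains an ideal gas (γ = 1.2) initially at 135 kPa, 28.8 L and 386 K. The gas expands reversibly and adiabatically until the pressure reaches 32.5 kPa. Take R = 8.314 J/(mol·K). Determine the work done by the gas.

4110 J

n = P₁V₁/(RT₁) = 135×28.8/(8.314×386) = 1.21 mol.
Adiabatic: T₂/T₁ = (P₂/P₁)^((γ−1)/γ) ⇒ T₂ = 386×(0.241)^0.167 = 304 K; V₂ = 94.4 L.
ΔU = nCvΔT = 1.21×41.6×(304−386) = -4110 J.
Q = 0 for an adiabatic process, so W = −ΔU = 4110 J.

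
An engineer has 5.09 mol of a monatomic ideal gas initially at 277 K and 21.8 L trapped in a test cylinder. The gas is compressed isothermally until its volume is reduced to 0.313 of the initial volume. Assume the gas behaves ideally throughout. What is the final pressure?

1720 kPa

P₁ = nRT₁/V₁ = 5.09×8.314×277/21.8 = 538 kPa.
Isothermal: T stays 277 K; PV = const ⇒ V₂ = 6.82 L, P₂ = 1720 kPa.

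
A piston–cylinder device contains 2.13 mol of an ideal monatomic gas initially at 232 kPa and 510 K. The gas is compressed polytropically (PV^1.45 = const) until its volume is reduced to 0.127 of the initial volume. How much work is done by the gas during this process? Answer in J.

V₁ = nRT₁/P₁ = 2.13×8.314×510/232 = 38.9 L.
Polytropic n=1.45: T₂ = T₁(V₁/V₂)^(n−1) = 510×(7.87)^0.45 = 1290 K; P₂ = P₁(V₁/V₂)^n = 4620 kPa.
W = (P₁V₁−P₂V₂)/(n−1) = (232×38.9−4620×4.94)/0.45 = -30700 J.

-30700 J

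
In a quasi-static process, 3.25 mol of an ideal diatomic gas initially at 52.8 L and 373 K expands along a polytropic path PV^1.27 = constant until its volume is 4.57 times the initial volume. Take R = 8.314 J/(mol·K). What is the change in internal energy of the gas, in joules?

-8480 J

P₁ = nRT₁/V₁ = 3.25×8.314×373/52.8 = 191 kPa.
Polytropic n=1.27: T₂ = T₁(V₁/V₂)^(n−1) = 373×(0.219)^0.27 = 247 K; P₂ = P₁(V₁/V₂)^n = 27.7 kPa.
For an ideal gas ΔU = nCvΔT with Cv = (5/2)R = 20.8 J/(mol·K).
ΔU = 3.25×20.8×(247−373) = -8480 J.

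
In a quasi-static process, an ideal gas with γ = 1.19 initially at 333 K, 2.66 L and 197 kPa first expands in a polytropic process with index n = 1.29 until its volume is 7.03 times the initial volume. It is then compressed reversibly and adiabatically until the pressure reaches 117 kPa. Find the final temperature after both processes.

260 K

n = P₁V₁/(RT₁) = 197×2.66/(8.314×333) = 0.189 mol.
Step 1 — Polytropic n=1.29: T₂ = T₁(V₁/V₂)^(n−1) = 333×(0.142)^0.29 = 189 K; P₂ = P₁(V₁/V₂)^n = 15.9 kPa.
W = (P₁V₁−P₂V₂)/(n−1) = (197×2.66−15.9×18.7)/0.29 = 781 J.
ΔU = nCvΔT = 0.189×43.8×(189−333) = -1190 J.
Q = ΔU + W = -411 J.
State after step 1: P = 15.9 kPa, V = 18.7 L, T = 189 K.
Step 2 — Adiabatic: T₂/T₁ = (P₂/P₁)^((γ−1)/γ) ⇒ T₂ = 189×(7.35)^0.160 = 260 K; V₂ = 3.50 L.
ΔU = nCvΔT = 0.189×43.8×(260−189) = 588 J.
Q = 0 for an adiabatic process, so W = −ΔU = -588 J.
Net over both steps: W = 193 J, Q = -411 J, ΔU = -604 J.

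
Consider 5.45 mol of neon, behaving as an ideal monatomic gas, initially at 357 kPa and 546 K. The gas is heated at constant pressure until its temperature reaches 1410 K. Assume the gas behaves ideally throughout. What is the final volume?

179 L

V₁ = nRT₁/P₁ = 5.45×8.314×546/357 = 69.3 L.
Isobaric: P stays 357 kPa; V/T = const ⇒ T₂ = 1410 K, V₂ = 179 L.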